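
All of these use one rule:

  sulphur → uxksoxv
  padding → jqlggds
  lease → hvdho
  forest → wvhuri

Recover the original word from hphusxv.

The output letters match the input read backwards, each shifted +3: sulphur reversed is ruhplus. Two steps: reverse the string, then apply a Caesar shift of +3.
Decoding hphusxv: shift back: h−3=e, p−3=m, h−3=e, u−3=r, s−3=p, x−3=u, v−3=s → emerpus; then reverse → supreme.

supreme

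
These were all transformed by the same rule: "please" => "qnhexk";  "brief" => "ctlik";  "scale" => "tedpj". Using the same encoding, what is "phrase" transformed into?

Letter i (0-indexed) is shifted by i+1, so successive shifts are 1, 2, 3, ….
Applying it to phrase: p+1=q, h+2=j, r+3=u, a+4=e, s+5=x, e+6=k.

qjuexk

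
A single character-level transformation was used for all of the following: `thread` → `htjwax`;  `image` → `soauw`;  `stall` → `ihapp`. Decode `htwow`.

theme

t(19)→h(7) and h(7)→t(19) fit y≡25x+0 (mod 26); the inverse of 25 mod 26 is 25. Each letter's alphabet position (a=0..z=25) is mapped through 25·x+0 mod 26 — an affine cipher.
Decoding htwow: h(7)→25·(7−0)≡19=t; t(19)→25·(19−0)≡7=h; w(22)→25·(22−0)≡4=e; o(14)→25·(14−0)≡12=m; w(22)→25·(22−0)≡4=e (all mod 26).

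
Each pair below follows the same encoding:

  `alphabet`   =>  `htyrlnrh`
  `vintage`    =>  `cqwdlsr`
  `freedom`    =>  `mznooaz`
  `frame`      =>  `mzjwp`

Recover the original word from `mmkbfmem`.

In alphabet: a→h is +7, l→t is +8, p→y is +9, h→r is +10 — the shift increases by 1 each position. The shift increases by 1 at each position, starting from +7: 7, 8, 9, ….
Reversing it on mmkbfmem: m−7=f, m−8=e, k−9=b, b−10=r, f−11=u, m−12=a, e−13=r, m−14=y.

february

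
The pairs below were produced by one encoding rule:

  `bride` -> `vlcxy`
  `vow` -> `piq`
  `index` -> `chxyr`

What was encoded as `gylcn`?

Compare letters: b→v is +20, r→l is +20, i→c is +20 — a constant shift. This is a Caesar cipher with shift 20.
Decoding gylcn: g−20=m, y−20=e, l−20=r, c−20=i, n−20=t.

merit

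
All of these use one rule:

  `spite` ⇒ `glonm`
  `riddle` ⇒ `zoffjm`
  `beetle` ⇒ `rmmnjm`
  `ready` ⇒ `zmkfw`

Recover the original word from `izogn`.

wrist

Treating letters as 0–25, the rule is x ↦ 7x + 10 (mod 26).
Reversing it on izogn: i(8)→15·(8−10)≡22=w; z(25)→15·(25−10)≡17=r; o(14)→15·(14−10)≡8=i; g(6)→15·(6−10)≡18=s; n(13)→15·(13−10)≡19=t (all mod 26).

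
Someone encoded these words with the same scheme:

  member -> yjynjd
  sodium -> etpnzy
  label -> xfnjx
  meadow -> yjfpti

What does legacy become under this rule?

The shift depends on letter class: consonant m→y is +12, but vowel e→j is +5. The rule splits by letter class: vowels +5, consonants +12.
Applying it to legacy: l(cons)+12=x, e(vowel)+5=j, g(cons)+12=s, a(vowel)+5=f, c(cons)+12=o, y(cons)+12=k.

xjsfok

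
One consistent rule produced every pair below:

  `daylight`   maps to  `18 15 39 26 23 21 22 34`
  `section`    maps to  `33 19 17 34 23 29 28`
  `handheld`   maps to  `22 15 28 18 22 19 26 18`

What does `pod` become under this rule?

d is letter #4 and maps to 18: an offset of 14. Letters become their 1-based position plus 14 (so a→15, b→16, …).
For pod: p=16→30, o=15→29, d=4→18.

30 29 18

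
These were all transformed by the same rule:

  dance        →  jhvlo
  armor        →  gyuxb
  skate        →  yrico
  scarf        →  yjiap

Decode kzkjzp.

In dance: d→j is +6, a→h is +7, n→v is +8, c→l is +9 — the shift increases by 1 each position. The shift increases by 1 at each position, starting from +6: 6, 7, 8, ….
Reversing it on kzkjzp: k−6=e, z−7=s, k−8=c, j−9=a, z−10=p, p−11=e.

escape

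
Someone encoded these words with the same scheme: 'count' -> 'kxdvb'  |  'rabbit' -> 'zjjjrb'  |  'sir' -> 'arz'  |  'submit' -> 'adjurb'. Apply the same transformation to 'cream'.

The shift depends on letter class: consonant c→k is +8, but vowel o→x is +9. The rule splits by letter class: vowels +9, consonants +8.
For cream: c(cons)+8=k, r(cons)+8=z, e(vowel)+9=n, a(vowel)+9=j, m(cons)+8=u.

kznju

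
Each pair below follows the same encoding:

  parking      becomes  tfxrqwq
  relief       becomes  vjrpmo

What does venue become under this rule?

zjtbm

In parking: p→t is +4, a→f is +5, r→x is +6, k→r is +7 — the shift increases by 1 each position. Each letter shifts forward by (position + 4), i.e. 4, 5, 6, … — the shift grows by one for each successive letter.
Applying it to venue: v+4=z, e+5=j, n+6=t, u+7=b, e+8=m.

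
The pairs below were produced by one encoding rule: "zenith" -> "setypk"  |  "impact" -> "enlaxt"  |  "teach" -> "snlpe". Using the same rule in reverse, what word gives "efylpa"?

peanut

The output letters match the input read backwards, each shifted +11: zenith reversed is htinez. Two steps: reverse the string, then apply a Caesar shift of +11.
Decoding efylpa: shift back: e−11=t, f−11=u, y−11=n, l−11=a, p−11=e, a−11=p → tunaep; then reverse → peanut.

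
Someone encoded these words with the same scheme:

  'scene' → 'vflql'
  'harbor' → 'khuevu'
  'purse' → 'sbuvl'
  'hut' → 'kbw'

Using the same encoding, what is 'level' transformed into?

The shift depends on letter class: consonant s→v is +3, but vowel e→l is +7. Two shifts are in play — +7 for a/e/i/o/u, +3 for every other letter.
For level: l(cons)+3=o, e(vowel)+7=l, v(cons)+3=y, e(vowel)+7=l, l(cons)+3=o.

olylo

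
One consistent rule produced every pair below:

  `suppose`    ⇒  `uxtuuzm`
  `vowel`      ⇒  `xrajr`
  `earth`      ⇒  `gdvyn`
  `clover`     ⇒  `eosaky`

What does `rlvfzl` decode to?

pirate

Each letter shifts forward by (position + 2), i.e. 2, 3, 4, … — the shift grows by one for each successive letter.
Decoding rlvfzl: r−2=p, l−3=i, v−4=r, f−5=a, z−6=t, l−7=e.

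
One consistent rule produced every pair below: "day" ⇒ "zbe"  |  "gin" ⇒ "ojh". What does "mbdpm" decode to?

The output letters match the input read backwards, each shifted +1: day reversed is yad. Read the word backwards and shift each letter +1.
Undoing it on mbdpm: shift back: m−1=l, b−1=a, d−1=c, p−1=o, m−1=l → lacol; then reverse → local.

local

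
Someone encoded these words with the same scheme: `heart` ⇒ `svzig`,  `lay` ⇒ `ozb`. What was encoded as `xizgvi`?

Each pair mirrors across the alphabet (h↔s, e↔v, a↔z): positions sum to 25. Each letter is replaced by its mirror in the alphabet: a↔z, b↔y, c↔x, and so on (the Atbash cipher).
Undoing it on xizgvi: x↔c, i↔r, z↔a, g↔t, v↔e, i↔r.

crater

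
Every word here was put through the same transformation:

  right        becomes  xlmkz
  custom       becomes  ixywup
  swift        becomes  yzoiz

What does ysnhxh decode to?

sphere

The shifts repeat in a cycle of length 2: positions 0,1,… shift by +6, +3, then the pattern repeats.
Decoding ysnhxh: y−6=s, s−3=p, n−6=h, h−3=e, x−6=r, h−3=e.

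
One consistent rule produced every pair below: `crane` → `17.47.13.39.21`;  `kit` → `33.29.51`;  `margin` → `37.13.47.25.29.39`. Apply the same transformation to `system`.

c(#3)→17 and r(#18)→47: differences scale by 2, so n = 2·pos + 11. The formula is n = 2×(alphabet index, a=1) + 11.
Applying it to system: s=19→49, y=25→61, s=19→49, t=20→51, e=5→21, m=13→37.

49.61.49.51.21.37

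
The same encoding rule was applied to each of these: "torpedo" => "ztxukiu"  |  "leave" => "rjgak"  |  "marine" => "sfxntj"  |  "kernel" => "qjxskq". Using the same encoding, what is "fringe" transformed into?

Shifts by position in torpedo: pos 0: t→z (+6), pos 1: o→t (+5), pos 2: r→x (+6), pos 3: p→u (+5) — repeating every 2. It's a Vigenère-style cipher with numeric key [6,5]: position i shifts by key[i mod 2].
Applying it to fringe: f+6=l, r+5=w, i+6=o, n+5=s, g+6=m, e+5=j.

lwosmj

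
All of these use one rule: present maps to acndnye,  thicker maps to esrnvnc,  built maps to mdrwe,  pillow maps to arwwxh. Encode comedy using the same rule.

nxxnoj

The shift depends on letter class: consonant p→a is +11, but vowel e→n is +9. The rule splits by letter class: vowels +9, consonants +11.
For comedy: c(cons)+11=n, o(vowel)+9=x, m(cons)+11=x, e(vowel)+9=n, d(cons)+11=o, y(cons)+11=j.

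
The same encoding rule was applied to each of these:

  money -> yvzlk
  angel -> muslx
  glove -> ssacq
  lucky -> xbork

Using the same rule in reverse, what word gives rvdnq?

Shifts by position in money: pos 0: m→y (+12), pos 1: o→v (+7), pos 2: n→z (+12), pos 3: e→l (+7) — repeating every 2. It's a Vigenère-style cipher with numeric key [12,7]: position i shifts by key[i mod 2].
Undoing it on rvdnq: r−12=f, v−7=o, d−12=r, n−7=g, q−12=e.

forge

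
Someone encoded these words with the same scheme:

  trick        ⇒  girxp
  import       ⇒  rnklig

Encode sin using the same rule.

hrm

Each pair mirrors across the alphabet (t↔g, r↔i, i↔r): positions sum to 25. This is the alphabet-reversal cipher (Atbash): a becomes z, b becomes y, etc.
For sin: s↔h, i↔r, n↔m.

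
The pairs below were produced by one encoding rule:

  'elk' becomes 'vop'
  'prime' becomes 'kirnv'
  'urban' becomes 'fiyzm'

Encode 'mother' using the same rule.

This is the alphabet-reversal cipher (Atbash): a becomes z, b becomes y, etc.
For mother: m↔n, o↔l, t↔g, h↔s, e↔v, r↔i.

nlgsvi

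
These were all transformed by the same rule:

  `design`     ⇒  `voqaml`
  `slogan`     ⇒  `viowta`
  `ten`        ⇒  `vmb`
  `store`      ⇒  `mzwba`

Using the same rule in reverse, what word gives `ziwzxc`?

The output letters match the input read backwards, each shifted +8: design reversed is ngised. Read the word backwards and shift each letter +8.
Reversing it on ziwzxc: shift back: z−8=r, i−8=a, w−8=o, z−8=r, x−8=p, c−8=u → raorpu; then reverse → uproar.

uproar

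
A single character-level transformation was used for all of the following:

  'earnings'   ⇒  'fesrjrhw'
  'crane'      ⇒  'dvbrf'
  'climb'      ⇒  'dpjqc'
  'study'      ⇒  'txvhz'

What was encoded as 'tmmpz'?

Shifts by position in earnings: pos 0: e→f (+1), pos 1: a→e (+4), pos 2: r→s (+1), pos 3: n→r (+4) — repeating every 2. It's a Vigenère-style cipher with numeric key [1,4]: position i shifts by key[i mod 2].
Decoding tmmpz: t−1=s, m−4=i, m−1=l, p−4=l, z−1=y.

silly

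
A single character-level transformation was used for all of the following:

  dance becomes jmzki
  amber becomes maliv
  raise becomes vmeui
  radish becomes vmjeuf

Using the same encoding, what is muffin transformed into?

d(3)→j(9) and a(0)→m(12) fit y≡25x+12 (mod 26); the inverse of 25 mod 26 is 25. Treating letters as 0–25, the rule is x ↦ 25x + 12 (mod 26).
For muffin: m(12)→25·12+12≡0=a; u(20)→25·20+12≡18=s; f(5)→25·5+12≡7=h; f(5)→25·5+12≡7=h; i(8)→25·8+12≡4=e; n(13)→25·13+12≡25=z (all mod 26).

ashhez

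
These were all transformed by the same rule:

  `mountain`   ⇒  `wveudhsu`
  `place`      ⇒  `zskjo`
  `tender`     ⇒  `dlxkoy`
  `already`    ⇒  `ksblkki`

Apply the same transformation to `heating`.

Shifts by position in mountain: pos 0: m→w (+10), pos 1: o→v (+7), pos 2: u→e (+10), pos 3: n→u (+7) — repeating every 2. It's a Vigenère-style cipher with numeric key [10,7]: position i shifts by key[i mod 2].
For heating: h+10=r, e+7=l, a+10=k, t+7=a, i+10=s, n+7=u, g+10=q.

rlkasuq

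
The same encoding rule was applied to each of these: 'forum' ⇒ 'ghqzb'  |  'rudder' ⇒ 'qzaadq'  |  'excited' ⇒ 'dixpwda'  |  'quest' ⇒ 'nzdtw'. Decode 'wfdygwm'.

twelfth

f(5)→g(6) and o(14)→h(7) fit y≡3x+17 (mod 26); the inverse of 3 mod 26 is 9. Treating letters as 0–25, the rule is x ↦ 3x + 17 (mod 26).
Reversing it on wfdygwm: w(22)→9·(22−17)≡19=t; f(5)→9·(5−17)≡22=w; d(3)→9·(3−17)≡4=e; y(24)→9·(24−17)≡11=l; g(6)→9·(6−17)≡5=f; w(22)→9·(22−17)≡19=t; m(12)→9·(12−17)≡7=h (all mod 26).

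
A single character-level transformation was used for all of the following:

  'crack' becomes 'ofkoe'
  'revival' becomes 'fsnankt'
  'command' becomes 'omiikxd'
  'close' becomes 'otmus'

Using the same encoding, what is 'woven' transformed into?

cmnsx

c(2)→o(14) and r(17)→f(5) fit y≡15x+10 (mod 26); the inverse of 15 mod 26 is 7. Each letter's alphabet position (a=0..z=25) is mapped through 15·x+10 mod 26 — an affine cipher.
For woven: w(22)→15·22+10≡2=c; o(14)→15·14+10≡12=m; v(21)→15·21+10≡13=n; e(4)→15·4+10≡18=s; n(13)→15·13+10≡23=x (all mod 26).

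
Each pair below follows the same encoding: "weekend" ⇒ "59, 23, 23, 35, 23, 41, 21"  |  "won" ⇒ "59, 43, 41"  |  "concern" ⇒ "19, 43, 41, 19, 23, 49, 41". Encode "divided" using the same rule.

The formula is n = 2×(alphabet index, a=1) + 13.
On divided: d=4→21, i=9→31, v=22→57, i=9→31, d=4→21, e=5→23, d=4→21.

21, 31, 57, 31, 21, 23, 21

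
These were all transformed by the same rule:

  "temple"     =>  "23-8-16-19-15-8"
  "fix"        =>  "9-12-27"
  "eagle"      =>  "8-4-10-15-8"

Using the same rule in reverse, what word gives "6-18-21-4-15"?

coral

Letters become their 1-based position plus 3 (so a→4, b→5, …).
Undoing it on 6-18-21-4-15: 6→(6−3)÷1=3=c, 18→(18−3)÷1=15=o, 21→(21−3)÷1=18=r, 4→(4−3)÷1=1=a, 15→(15−3)÷1=12=l.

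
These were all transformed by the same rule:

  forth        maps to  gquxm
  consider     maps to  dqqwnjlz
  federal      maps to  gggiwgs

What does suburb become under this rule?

In forth: f→g is +1, o→q is +2, r→u is +3, t→x is +4 — the shift increases by 1 each position. Letter i (0-indexed) is shifted by i+1, so successive shifts are 1, 2, 3, ….
On suburb: s+1=t, u+2=w, b+3=e, u+4=y, r+5=w, b+6=h.

tweywh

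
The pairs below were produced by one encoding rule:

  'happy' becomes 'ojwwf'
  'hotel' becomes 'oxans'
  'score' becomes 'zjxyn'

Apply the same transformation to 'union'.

The shift depends on letter class: consonant h→o is +7, but vowel a→j is +9. Two shifts are in play — +9 for a/e/i/o/u, +7 for every other letter.
On union: u(vowel)+9=d, n(cons)+7=u, i(vowel)+9=r, o(vowel)+9=x, n(cons)+7=u.

durxu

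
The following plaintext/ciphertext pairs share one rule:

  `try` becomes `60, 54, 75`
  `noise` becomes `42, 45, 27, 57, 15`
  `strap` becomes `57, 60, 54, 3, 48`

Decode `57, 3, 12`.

sad

t(#20)→60 and r(#18)→54: differences scale by 3, so n = 3·pos + 0. With a=1..z=26, the number is 3·pos.
Undoing it on 57, 3, 12: 57→(57−0)÷3=19=s, 3→(3−0)÷3=1=a, 12→(12−0)÷3=4=d.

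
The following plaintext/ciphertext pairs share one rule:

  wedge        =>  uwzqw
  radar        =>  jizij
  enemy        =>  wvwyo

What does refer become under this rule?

w(22)→u(20) and e(4)→w(22) fit y≡23x+8 (mod 26); the inverse of 23 mod 26 is 17. Each letter's alphabet position (a=0..z=25) is mapped through 23·x+8 mod 26 — an affine cipher.
For refer: r(17)→23·17+8≡9=j; e(4)→23·4+8≡22=w; f(5)→23·5+8≡19=t; e(4)→23·4+8≡22=w; r(17)→23·17+8≡9=j (all mod 26).

jwtwj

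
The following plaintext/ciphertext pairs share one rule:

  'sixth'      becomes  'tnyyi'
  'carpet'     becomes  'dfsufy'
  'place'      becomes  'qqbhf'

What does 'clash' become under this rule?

dqbxi

Shifts by position in sixth: pos 0: s→t (+1), pos 1: i→n (+5), pos 2: x→y (+1), pos 3: t→y (+5) — repeating every 2. The shifts repeat in a cycle of length 2: positions 0,1,… shift by +1, +5, then the pattern repeats.
On clash: c+1=d, l+5=q, a+1=b, s+5=x, h+1=i.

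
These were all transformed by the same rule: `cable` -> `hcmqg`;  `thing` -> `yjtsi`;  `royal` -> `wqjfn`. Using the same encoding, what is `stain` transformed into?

xvlnp

Shifts by position in cable: pos 0: c→h (+5), pos 1: a→c (+2), pos 2: b→m (+11), pos 3: l→q (+5), pos 4: e→g (+2) — repeating every 3. A repeating key of period 3 is used — shifts +5, +2, +11 over and over.
On stain: s+5=x, t+2=v, a+11=l, i+5=n, n+2=p.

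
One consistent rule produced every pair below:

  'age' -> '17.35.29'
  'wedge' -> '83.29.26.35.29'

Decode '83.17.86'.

wax

a(#1)→17 and g(#7)→35: differences scale by 3, so n = 3·pos + 14. The formula is n = 3×(alphabet index, a=1) + 14.
Reversing it on 83.17.86: 83→(83−14)÷3=23=w, 17→(17−14)÷3=1=a, 86→(86−14)÷3=24=x.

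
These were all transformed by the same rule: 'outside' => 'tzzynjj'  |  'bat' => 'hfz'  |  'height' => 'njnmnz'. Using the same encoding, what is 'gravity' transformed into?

mxfbnze

The shift depends on letter class: consonant t→z is +6, but vowel o→t is +5. Vowels shift forward by 5 and consonants shift forward by 6.
Applying it to gravity: g(cons)+6=m, r(cons)+6=x, a(vowel)+5=f, v(cons)+6=b, i(vowel)+5=n, t(cons)+6=z, y(cons)+6=e.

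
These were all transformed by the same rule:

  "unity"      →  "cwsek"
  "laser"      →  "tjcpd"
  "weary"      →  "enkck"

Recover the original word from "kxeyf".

count

In unity: u→c is +8, n→w is +9, i→s is +10, t→e is +11 — the shift increases by 1 each position. Letter i (0-indexed) is shifted by i+8, so successive shifts are 8, 9, 10, ….
Undoing it on kxeyf: k−8=c, x−9=o, e−10=u, y−11=n, f−12=t.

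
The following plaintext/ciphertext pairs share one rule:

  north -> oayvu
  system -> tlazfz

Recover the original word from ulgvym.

The output letters match the input read backwards, each shifted +7: north reversed is htron. Read the word backwards and shift each letter +7.
Decoding ulgvym: shift back: u−7=n, l−7=e, g−7=z, v−7=o, y−7=r, m−7=f → nezorf; then reverse → frozen.

frozen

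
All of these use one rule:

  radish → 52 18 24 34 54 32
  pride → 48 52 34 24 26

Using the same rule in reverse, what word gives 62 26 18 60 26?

weave

r(#18)→52 and a(#1)→18: differences scale by 2, so n = 2·pos + 16. Each letter becomes 2×(its alphabet position, a=1..z=26) + 16.
Undoing it on 62 26 18 60 26: 62→(62−16)÷2=23=w, 26→(26−16)÷2=5=e, 18→(18−16)÷2=1=a, 60→(60−16)÷2=22=v, 26→(26−16)÷2=5=e.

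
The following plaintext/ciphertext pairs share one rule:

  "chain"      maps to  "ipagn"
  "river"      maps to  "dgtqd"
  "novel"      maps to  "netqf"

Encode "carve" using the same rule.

iadtq

Each letter's alphabet position (a=0..z=25) is mapped through 17·x+0 mod 26 — an affine cipher.
Applying it to carve: c(2)→17·2+0≡8=i; a(0)→17·0+0≡0=a; r(17)→17·17+0≡3=d; v(21)→17·21+0≡19=t; e(4)→17·4+0≡16=q (all mod 26).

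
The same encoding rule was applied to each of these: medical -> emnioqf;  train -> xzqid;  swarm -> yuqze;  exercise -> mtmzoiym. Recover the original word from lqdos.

m(12)→e(4) and e(4)→m(12) fit y≡25x+16 (mod 26); the inverse of 25 mod 26 is 25. This is an affine cipher: with a=0,…,z=25, each position x becomes (25x+16) mod 26.
Reversing it on lqdos: l(11)→25·(11−16)≡5=f; q(16)→25·(16−16)≡0=a; d(3)→25·(3−16)≡13=n; o(14)→25·(14−16)≡2=c; s(18)→25·(18−16)≡24=y (all mod 26).

fancy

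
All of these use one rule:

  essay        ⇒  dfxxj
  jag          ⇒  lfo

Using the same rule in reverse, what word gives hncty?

The output letters match the input read backwards, each shifted +5: essay reversed is yasse. Two steps: reverse the string, then apply a Caesar shift of +5.
Reversing it on hncty: shift back: h−5=c, n−5=i, c−5=x, t−5=o, y−5=t → cixot; then reverse → toxic.

toxic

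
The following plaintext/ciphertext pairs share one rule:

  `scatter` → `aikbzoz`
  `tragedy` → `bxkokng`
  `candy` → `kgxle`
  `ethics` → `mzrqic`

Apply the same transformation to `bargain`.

A repeating key of period 3 is used — shifts +8, +6, +10 over and over.
For bargain: b+8=j, a+6=g, r+10=b, g+8=o, a+6=g, i+10=s, n+8=v.

jgbogsv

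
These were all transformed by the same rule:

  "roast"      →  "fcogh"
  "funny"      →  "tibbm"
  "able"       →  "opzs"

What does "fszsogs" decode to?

Compare letters: r→f is +14, o→c is +14, a→o is +14 — a constant shift. Each letter is shifted forward by 14 in the alphabet (a Caesar shift of +14).
Undoing it on fszsogs: f−14=r, s−14=e, z−14=l, s−14=e, o−14=a, g−14=s, s−14=e.

release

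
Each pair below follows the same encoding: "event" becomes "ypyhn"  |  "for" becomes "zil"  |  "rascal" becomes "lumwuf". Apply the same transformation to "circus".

Every letter moves 20 places later in the alphabet, wrapping around z→a.
For circus: c+20=w, i+20=c, r+20=l, c+20=w, u+20=o, s+20=m.

wclwom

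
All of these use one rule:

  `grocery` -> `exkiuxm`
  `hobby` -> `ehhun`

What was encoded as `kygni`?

chase

Read the word backwards and shift each letter +6.
Decoding kygni: shift back: k−6=e, y−6=s, g−6=a, n−6=h, i−6=c → esahc; then reverse → chase.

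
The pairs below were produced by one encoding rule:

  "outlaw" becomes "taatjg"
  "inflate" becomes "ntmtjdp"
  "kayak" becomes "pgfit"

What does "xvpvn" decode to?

In outlaw: o→t is +5, u→a is +6, t→a is +7, l→t is +8 — the shift increases by 1 each position. Each letter shifts forward by (position + 5), i.e. 5, 6, 7, … — the shift grows by one for each successive letter.
Decoding xvpvn: x−5=s, v−6=p, p−7=i, v−8=n, n−9=e.

spine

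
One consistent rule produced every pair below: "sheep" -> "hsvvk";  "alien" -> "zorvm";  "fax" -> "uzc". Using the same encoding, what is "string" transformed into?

Each pair mirrors across the alphabet (s↔h, h↔s, e↔v): positions sum to 25. This is the alphabet-reversal cipher (Atbash): a becomes z, b becomes y, etc.
Applying it to string: s↔h, t↔g, r↔i, i↔r, n↔m, g↔t.

hgirmt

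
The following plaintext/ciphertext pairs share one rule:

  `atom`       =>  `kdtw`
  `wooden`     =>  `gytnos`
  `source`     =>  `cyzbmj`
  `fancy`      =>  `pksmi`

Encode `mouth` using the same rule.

Shifts by position in atom: pos 0: a→k (+10), pos 1: t→d (+10), pos 2: o→t (+5), pos 3: m→w (+10) — repeating every 3. The shifts repeat in a cycle of length 3: positions 0,1,… shift by +10, +10, +5, then the pattern repeats.
On mouth: m+10=w, o+10=y, u+5=z, t+10=d, h+10=r.

wyzdr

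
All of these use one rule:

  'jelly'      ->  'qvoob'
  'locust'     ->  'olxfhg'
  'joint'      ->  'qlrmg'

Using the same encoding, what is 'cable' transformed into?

This is the alphabet-reversal cipher (Atbash): a becomes z, b becomes y, etc.
Applying it to cable: c↔x, a↔z, b↔y, l↔o, e↔v.

xzyov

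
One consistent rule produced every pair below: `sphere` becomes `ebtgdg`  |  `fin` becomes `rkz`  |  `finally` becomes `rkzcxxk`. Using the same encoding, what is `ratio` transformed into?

The shift depends on letter class: consonant s→e is +12, but vowel e→g is +2. Two shifts are in play — +2 for a/e/i/o/u, +12 for every other letter.
On ratio: r(cons)+12=d, a(vowel)+2=c, t(cons)+12=f, i(vowel)+2=k, o(vowel)+2=q.

dcfkq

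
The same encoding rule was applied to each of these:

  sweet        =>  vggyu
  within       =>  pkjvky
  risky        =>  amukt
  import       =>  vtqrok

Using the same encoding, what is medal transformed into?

ncfgo

The output letters match the input read backwards, each shifted +2: sweet reversed is teews. Two steps: reverse the string, then apply a Caesar shift of +2.
On medal: reverse → ladem; then shift: l+2=n, a+2=c, d+2=f, e+2=g, m+2=o.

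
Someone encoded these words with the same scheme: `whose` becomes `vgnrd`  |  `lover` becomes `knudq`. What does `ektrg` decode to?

Every letter moves 25 places later in the alphabet, wrapping around z→a.
Reversing it on ektrg: e−25=f, k−25=l, t−25=u, r−25=s, g−25=h.

flush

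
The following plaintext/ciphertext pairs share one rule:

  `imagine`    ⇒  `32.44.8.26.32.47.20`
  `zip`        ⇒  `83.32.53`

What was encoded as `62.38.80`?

i(#9)→32 and m(#13)→44: differences scale by 3, so n = 3·pos + 5. The formula is n = 3×(alphabet index, a=1) + 5.
Reversing it on 62.38.80: 62→(62−5)÷3=19=s, 38→(38−5)÷3=11=k, 80→(80−5)÷3=25=y.

sky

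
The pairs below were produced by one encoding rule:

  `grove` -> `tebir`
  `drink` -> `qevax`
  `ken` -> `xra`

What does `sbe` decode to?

Compare letters: g→t is +13, r→e is +13, o→b is +13 — a constant shift. This is a Caesar cipher with shift 13.
Reversing it on sbe: s−13=f, b−13=o, e−13=r.

for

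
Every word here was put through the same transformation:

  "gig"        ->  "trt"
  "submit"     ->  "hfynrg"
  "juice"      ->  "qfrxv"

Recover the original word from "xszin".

charm

Letters are reflected about the middle of the alphabet (position → 25−position): Atbash.
Undoing it on xszin: x↔c, s↔h, z↔a, i↔r, n↔m.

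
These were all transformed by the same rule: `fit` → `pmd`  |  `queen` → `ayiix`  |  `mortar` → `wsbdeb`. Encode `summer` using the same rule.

cywwib

Vowels shift forward by 4 and consonants shift forward by 10.
On summer: s(cons)+10=c, u(vowel)+4=y, m(cons)+10=w, m(cons)+10=w, e(vowel)+4=i, r(cons)+10=b.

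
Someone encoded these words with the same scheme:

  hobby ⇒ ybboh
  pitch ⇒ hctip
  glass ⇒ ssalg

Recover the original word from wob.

The output letters match the input read backwards: hobby reversed is ybboh. It's just the letters in reverse order.
Reversing it on wob: then reverse → bow.

bow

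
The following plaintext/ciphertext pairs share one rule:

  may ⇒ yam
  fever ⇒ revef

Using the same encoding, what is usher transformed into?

rehsu

The output letters match the input read backwards: may reversed is yam. The word is simply reversed.
On usher: reverse → rehsu.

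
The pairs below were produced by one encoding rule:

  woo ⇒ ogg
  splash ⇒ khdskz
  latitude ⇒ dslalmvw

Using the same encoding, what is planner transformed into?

Compare letters: w→o is +18, o→g is +18, o→g is +18 — a constant shift. It's a constant shift of +18 (ROT18).
For planner: p+18=h, l+18=d, a+18=s, n+18=f, n+18=f, e+18=w, r+18=j.

hdsffwj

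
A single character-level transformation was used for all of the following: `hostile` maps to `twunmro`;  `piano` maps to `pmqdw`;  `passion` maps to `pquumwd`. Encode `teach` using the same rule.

noqct

h(7)→t(19) and o(14)→w(22) fit y≡19x+16 (mod 26); the inverse of 19 mod 26 is 11. Each letter's alphabet position (a=0..z=25) is mapped through 19·x+16 mod 26 — an affine cipher.
For teach: t(19)→19·19+16≡13=n; e(4)→19·4+16≡14=o; a(0)→19·0+16≡16=q; c(2)→19·2+16≡2=c; h(7)→19·7+16≡19=t (all mod 26).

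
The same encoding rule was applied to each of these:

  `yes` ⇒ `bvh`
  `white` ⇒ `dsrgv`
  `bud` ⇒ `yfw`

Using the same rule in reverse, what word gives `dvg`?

wet

This is the alphabet-reversal cipher (Atbash): a becomes z, b becomes y, etc.
Reversing it on dvg: d↔w, v↔e, g↔t.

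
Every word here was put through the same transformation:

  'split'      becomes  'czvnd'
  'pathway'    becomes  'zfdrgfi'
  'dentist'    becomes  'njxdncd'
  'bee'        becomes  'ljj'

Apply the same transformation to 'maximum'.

Vowels shift forward by 5 and consonants shift forward by 10.
On maximum: m(cons)+10=w, a(vowel)+5=f, x(cons)+10=h, i(vowel)+5=n, m(cons)+10=w, u(vowel)+5=z, m(cons)+10=w.

wfhnwzw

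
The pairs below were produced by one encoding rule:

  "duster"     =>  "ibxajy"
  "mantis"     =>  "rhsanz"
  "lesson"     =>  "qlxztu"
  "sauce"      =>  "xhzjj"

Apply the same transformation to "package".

Shifts by position in duster: pos 0: d→i (+5), pos 1: u→b (+7), pos 2: s→x (+5), pos 3: t→a (+7) — repeating every 2. The shifts repeat in a cycle of length 2: positions 0,1,… shift by +5, +7, then the pattern repeats.
On package: p+5=u, a+7=h, c+5=h, k+7=r, a+5=f, g+7=n, e+5=j.

uhhrfnj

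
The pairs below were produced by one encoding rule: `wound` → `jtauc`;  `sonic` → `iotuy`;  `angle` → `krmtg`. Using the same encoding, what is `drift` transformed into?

zloxj

The output letters match the input read backwards, each shifted +6: wound reversed is dnuow. The word is reversed, then every letter is shifted forward by 6.
On drift: reverse → tfird; then shift: t+6=z, f+6=l, i+6=o, r+6=x, d+6=j.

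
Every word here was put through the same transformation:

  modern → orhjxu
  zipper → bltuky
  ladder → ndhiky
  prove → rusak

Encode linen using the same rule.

nlrjt

In modern: m→o is +2, o→r is +3, d→h is +4, e→j is +5 — the shift increases by 1 each position. Letter i (0-indexed) is shifted by i+2, so successive shifts are 2, 3, 4, ….
Applying it to linen: l+2=n, i+3=l, n+4=r, e+5=j, n+6=t.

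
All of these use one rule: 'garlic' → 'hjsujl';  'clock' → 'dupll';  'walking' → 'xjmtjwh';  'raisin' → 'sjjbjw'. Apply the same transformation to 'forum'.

gxsdn

The shifts repeat in a cycle of length 2: positions 0,1,… shift by +1, +9, then the pattern repeats.
On forum: f+1=g, o+9=x, r+1=s, u+9=d, m+1=n.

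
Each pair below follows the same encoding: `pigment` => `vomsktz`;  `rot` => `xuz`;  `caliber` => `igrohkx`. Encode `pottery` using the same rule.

Compare letters: p→v is +6, i→o is +6, g→m is +6 — a constant shift. Each letter is shifted forward by 6 in the alphabet (a Caesar shift of +6).
On pottery: p+6=v, o+6=u, t+6=z, t+6=z, e+6=k, r+6=x, y+6=e.

vuzzkxe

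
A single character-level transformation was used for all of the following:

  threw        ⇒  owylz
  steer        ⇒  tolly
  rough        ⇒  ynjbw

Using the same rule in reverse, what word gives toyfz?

Treating letters as 0–25, the rule is x ↦ 21x + 5 (mod 26).
Reversing it on toyfz: t(19)→5·(19−5)≡18=s; o(14)→5·(14−5)≡19=t; y(24)→5·(24−5)≡17=r; f(5)→5·(5−5)≡0=a; z(25)→5·(25−5)≡22=w (all mod 26).

straw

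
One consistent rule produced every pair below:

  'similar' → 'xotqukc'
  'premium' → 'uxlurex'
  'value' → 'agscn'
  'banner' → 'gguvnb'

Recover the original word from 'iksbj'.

delta

In similar: s→x is +5, i→o is +6, m→t is +7, i→q is +8 — the shift increases by 1 each position. Each letter shifts forward by (position + 5), i.e. 5, 6, 7, … — the shift grows by one for each successive letter.
Undoing it on iksbj: i−5=d, k−6=e, s−7=l, b−8=t, j−9=a.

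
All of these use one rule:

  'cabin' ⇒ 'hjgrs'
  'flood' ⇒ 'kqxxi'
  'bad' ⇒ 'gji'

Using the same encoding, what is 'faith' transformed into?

kjrym

The shift depends on letter class: consonant c→h is +5, but vowel a→j is +9. Vowels shift forward by 9 and consonants shift forward by 5.
For faith: f(cons)+5=k, a(vowel)+9=j, i(vowel)+9=r, t(cons)+5=y, h(cons)+5=m.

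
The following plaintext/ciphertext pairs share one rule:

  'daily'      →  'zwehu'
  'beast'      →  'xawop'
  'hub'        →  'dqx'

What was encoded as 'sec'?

wig

Compare letters: d→z is +22, a→w is +22, i→e is +22 — a constant shift. It's a constant shift of +22 (ROT22).
Reversing it on sec: s−22=w, e−22=i, c−22=g.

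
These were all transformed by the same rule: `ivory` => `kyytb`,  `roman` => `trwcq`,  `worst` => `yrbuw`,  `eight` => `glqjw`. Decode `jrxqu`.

honor

Shifts by position in ivory: pos 0: i→k (+2), pos 1: v→y (+3), pos 2: o→y (+10), pos 3: r→t (+2), pos 4: y→b (+3) — repeating every 3. It's a Vigenère-style cipher with numeric key [2,3,10]: position i shifts by key[i mod 3].
Reversing it on jrxqu: j−2=h, r−3=o, x−10=n, q−2=o, u−3=r.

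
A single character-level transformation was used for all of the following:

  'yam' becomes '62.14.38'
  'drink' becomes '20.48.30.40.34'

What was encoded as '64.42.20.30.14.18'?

y(#25)→62 and a(#1)→14: differences scale by 2, so n = 2·pos + 12. Each letter becomes 2×(its alphabet position, a=1..z=26) + 12.
Reversing it on 64.42.20.30.14.18: 64→(64−12)÷2=26=z, 42→(42−12)÷2=15=o, 20→(20−12)÷2=4=d, 30→(30−12)÷2=9=i, 14→(14−12)÷2=1=a, 18→(18−12)÷2=3=c.

zodiac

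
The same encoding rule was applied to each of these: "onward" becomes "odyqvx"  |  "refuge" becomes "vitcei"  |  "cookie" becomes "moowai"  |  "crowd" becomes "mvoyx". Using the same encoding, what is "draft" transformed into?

xvqtr

o(14)→o(14) and n(13)→d(3) fit y≡11x+16 (mod 26); the inverse of 11 mod 26 is 19. This is an affine cipher: with a=0,…,z=25, each position x becomes (11x+16) mod 26.
For draft: d(3)→11·3+16≡23=x; r(17)→11·17+16≡21=v; a(0)→11·0+16≡16=q; f(5)→11·5+16≡19=t; t(19)→11·19+16≡17=r (all mod 26).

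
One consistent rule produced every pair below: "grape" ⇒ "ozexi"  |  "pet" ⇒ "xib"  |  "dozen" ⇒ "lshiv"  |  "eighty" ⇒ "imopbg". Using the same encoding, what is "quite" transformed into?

Vowels shift forward by 4 and consonants shift forward by 8.
On quite: q(cons)+8=y, u(vowel)+4=y, i(vowel)+4=m, t(cons)+8=b, e(vowel)+4=i.

yymbi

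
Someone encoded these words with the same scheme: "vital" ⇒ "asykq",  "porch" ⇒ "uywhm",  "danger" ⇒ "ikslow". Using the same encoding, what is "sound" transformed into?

The shift depends on letter class: consonant v→a is +5, but vowel i→s is +10. Vowels shift forward by 10 and consonants shift forward by 5.
On sound: s(cons)+5=x, o(vowel)+10=y, u(vowel)+10=e, n(cons)+5=s, d(cons)+5=i.

xyesi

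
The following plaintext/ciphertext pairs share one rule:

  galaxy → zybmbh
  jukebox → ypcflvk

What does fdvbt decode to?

The output letters match the input read backwards, each shifted +1: galaxy reversed is yxalag. Read the word backwards and shift each letter +1.
Decoding fdvbt: shift back: f−1=e, d−1=c, v−1=u, b−1=a, t−1=s → ecuas; then reverse → sauce.

sauce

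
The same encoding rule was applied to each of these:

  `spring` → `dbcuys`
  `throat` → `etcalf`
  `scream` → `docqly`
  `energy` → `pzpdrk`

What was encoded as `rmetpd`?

gather

The shifts repeat in a cycle of length 2: positions 0,1,… shift by +11, +12, then the pattern repeats.
Undoing it on rmetpd: r−11=g, m−12=a, e−11=t, t−12=h, p−11=e, d−12=r.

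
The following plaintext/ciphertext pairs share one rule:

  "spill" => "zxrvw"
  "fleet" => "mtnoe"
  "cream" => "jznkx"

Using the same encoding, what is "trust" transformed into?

In spill: s→z is +7, p→x is +8, i→r is +9, l→v is +10 — the shift increases by 1 each position. Letter i (0-indexed) is shifted by i+7, so successive shifts are 7, 8, 9, ….
Applying it to trust: t+7=a, r+8=z, u+9=d, s+10=c, t+11=e.

azdce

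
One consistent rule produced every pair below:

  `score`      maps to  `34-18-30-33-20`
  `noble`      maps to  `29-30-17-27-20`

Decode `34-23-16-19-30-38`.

shadow

s is letter #19 and maps to 34: an offset of 15. Letters become their 1-based position plus 15 (so a→16, b→17, …).
Undoing it on 34-23-16-19-30-38: 34→(34−15)÷1=19=s, 23→(23−15)÷1=8=h, 16→(16−15)÷1=1=a, 19→(19−15)÷1=4=d, 30→(30−15)÷1=15=o, 38→(38−15)÷1=23=w.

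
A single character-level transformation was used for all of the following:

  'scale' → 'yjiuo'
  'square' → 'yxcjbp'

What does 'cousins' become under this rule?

Each letter shifts forward by (position + 6), i.e. 6, 7, 8, … — the shift grows by one for each successive letter.
Applying it to cousins: c+6=i, o+7=v, u+8=c, s+9=b, i+10=s, n+11=y, s+12=e.

ivcbsye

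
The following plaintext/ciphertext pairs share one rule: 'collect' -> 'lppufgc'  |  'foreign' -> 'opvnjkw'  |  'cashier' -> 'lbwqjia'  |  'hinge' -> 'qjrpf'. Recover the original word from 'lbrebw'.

Shifts by position in collect: pos 0: c→l (+9), pos 1: o→p (+1), pos 2: l→p (+4), pos 3: l→u (+9), pos 4: e→f (+1), pos 5: c→g (+4) — repeating every 3. It's a Vigenère-style cipher with numeric key [9,1,4]: position i shifts by key[i mod 3].
Undoing it on lbrebw: l−9=c, b−1=a, r−4=n, e−9=v, b−1=a, w−4=s.

canvas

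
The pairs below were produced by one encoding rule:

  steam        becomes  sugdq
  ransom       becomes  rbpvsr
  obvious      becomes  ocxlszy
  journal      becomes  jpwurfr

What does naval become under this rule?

In steam: s→s is +0, t→u is +1, e→g is +2, a→d is +3 — the shift increases by 1 each position. Letter i (0-indexed) is shifted by i+0, so successive shifts are 0, 1, 2, ….
On naval: n+0=n, a+1=b, v+2=x, a+3=d, l+4=p.

nbxdp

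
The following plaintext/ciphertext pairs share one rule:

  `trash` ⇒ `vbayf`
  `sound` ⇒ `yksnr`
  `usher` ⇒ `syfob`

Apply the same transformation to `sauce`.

yasuo

t(19)→v(21) and r(17)→b(1) fit y≡23x+0 (mod 26); the inverse of 23 mod 26 is 17. This is an affine cipher: with a=0,…,z=25, each position x becomes (23x+0) mod 26.
For sauce: s(18)→23·18+0≡24=y; a(0)→23·0+0≡0=a; u(20)→23·20+0≡18=s; c(2)→23·2+0≡20=u; e(4)→23·4+0≡14=o (all mod 26).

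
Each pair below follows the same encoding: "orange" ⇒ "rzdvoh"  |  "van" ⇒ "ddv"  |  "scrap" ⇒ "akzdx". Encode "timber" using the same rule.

blujhz

Two shifts are in play — +3 for a/e/i/o/u, +8 for every other letter.
Applying it to timber: t(cons)+8=b, i(vowel)+3=l, m(cons)+8=u, b(cons)+8=j, e(vowel)+3=h, r(cons)+8=z.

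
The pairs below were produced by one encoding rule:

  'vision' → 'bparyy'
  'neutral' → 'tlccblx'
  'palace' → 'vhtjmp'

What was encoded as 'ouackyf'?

instant

In vision: v→b is +6, i→p is +7, s→a is +8, i→r is +9 — the shift increases by 1 each position. The shift increases by 1 at each position, starting from +6: 6, 7, 8, ….
Undoing it on ouackyf: o−6=i, u−7=n, a−8=s, c−9=t, k−10=a, y−11=n, f−12=t.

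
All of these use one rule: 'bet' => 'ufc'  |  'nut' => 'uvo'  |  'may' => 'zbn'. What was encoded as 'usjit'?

shirt

The output letters match the input read backwards, each shifted +1: bet reversed is teb. Read the word backwards and shift each letter +1.
Undoing it on usjit: shift back: u−1=t, s−1=r, j−1=i, i−1=h, t−1=s → trihs; then reverse → shirt.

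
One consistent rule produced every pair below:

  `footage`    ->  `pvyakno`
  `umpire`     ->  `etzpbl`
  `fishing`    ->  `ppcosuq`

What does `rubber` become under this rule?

bblioy

Shifts by position in footage: pos 0: f→p (+10), pos 1: o→v (+7), pos 2: o→y (+10), pos 3: t→a (+7) — repeating every 2. A repeating key of period 2 is used — shifts +10, +7 over and over.
On rubber: r+10=b, u+7=b, b+10=l, b+7=i, e+10=o, r+7=y.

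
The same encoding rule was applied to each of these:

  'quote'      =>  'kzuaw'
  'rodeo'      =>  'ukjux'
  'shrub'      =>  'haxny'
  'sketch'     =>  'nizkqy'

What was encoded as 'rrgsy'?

small

Read the word backwards and shift each letter +6.
Decoding rrgsy: shift back: r−6=l, r−6=l, g−6=a, s−6=m, y−6=s → llams; then reverse → small.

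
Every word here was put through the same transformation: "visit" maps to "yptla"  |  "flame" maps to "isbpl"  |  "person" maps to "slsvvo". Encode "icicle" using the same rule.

ljjfsf

The shifts repeat in a cycle of length 3: positions 0,1,… shift by +3, +7, +1, then the pattern repeats.
On icicle: i+3=l, c+7=j, i+1=j, c+3=f, l+7=s, e+1=f.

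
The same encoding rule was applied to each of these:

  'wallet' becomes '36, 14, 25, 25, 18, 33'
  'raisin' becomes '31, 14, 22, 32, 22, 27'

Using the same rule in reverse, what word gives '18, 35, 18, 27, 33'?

Letters become their 1-based position plus 13 (so a→14, b→15, …).
Reversing it on 18, 35, 18, 27, 33: 18→(18−13)÷1=5=e, 35→(35−13)÷1=22=v, 18→(18−13)÷1=5=e, 27→(27−13)÷1=14=n, 33→(33−13)÷1=20=t.

event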